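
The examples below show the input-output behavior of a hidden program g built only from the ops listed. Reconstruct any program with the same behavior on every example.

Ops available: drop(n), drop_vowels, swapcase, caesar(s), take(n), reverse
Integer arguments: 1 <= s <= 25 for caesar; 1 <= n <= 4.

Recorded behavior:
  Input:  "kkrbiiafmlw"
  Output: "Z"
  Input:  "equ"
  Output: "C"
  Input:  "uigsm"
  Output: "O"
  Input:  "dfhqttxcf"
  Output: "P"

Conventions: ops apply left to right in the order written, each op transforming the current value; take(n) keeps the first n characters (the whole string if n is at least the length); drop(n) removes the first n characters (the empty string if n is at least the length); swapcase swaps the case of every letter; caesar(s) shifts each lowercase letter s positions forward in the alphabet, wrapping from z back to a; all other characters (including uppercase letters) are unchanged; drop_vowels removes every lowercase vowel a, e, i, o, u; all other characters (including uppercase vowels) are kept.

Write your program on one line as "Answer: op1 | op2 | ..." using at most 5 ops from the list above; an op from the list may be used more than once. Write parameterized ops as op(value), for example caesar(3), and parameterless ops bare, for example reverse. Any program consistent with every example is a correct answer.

caesar(8) | take(3) | drop(2) | swapcase

Check, running the answer program on each example:
  "kkrbiiafmlw" -> "sszjqqinute" -> "ssz" -> "z" -> "Z"
  "equ" -> "myc" -> "myc" -> "c" -> "C"
  "uigsm" -> "cqoau" -> "cqo" -> "o" -> "O"
  "dfhqttxcf" -> "lnpybbfkn" -> "lnp" -> "p" -> "P"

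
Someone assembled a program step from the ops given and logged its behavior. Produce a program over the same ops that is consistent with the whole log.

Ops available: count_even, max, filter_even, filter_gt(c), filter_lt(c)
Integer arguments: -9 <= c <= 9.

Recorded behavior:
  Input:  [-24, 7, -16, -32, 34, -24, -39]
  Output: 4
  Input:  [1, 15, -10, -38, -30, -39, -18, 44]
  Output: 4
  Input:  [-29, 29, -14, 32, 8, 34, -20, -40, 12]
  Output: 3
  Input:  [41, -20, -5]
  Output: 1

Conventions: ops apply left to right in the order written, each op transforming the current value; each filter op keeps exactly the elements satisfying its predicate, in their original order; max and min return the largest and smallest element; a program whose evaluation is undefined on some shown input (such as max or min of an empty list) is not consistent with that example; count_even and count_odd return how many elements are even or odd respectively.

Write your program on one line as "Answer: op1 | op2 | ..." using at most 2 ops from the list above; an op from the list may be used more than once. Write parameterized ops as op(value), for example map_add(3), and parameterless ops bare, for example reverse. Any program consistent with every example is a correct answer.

filter_lt(4) | count_even

Check, running the answer program on each example:
  [-24, 7, -16, -32, 34, -24, -39] -> [-24, -16, -32, -24, -39] -> 4
  [1, 15, -10, -38, -30, -39, -18, 44] -> [1, -10, -38, -30, -39, -18] -> 4
  [-29, 29, -14, 32, 8, 34, -20, -40, 12] -> [-29, -14, -20, -40] -> 3
  [41, -20, -5] -> [-20, -5] -> 1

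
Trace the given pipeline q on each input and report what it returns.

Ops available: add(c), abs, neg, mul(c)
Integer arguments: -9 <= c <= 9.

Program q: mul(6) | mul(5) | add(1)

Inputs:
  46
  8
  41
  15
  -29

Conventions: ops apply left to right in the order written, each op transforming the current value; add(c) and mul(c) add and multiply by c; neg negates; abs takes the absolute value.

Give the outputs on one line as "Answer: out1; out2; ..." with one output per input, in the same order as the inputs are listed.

Execution, op by op:
  46 -> 276 -> 1380 -> 1381
  8 -> 48 -> 240 -> 241
  41 -> 246 -> 1230 -> 1231
  15 -> 90 -> 450 -> 451
  -29 -> -174 -> -870 -> -869

1381; 241; 1231; 451; -869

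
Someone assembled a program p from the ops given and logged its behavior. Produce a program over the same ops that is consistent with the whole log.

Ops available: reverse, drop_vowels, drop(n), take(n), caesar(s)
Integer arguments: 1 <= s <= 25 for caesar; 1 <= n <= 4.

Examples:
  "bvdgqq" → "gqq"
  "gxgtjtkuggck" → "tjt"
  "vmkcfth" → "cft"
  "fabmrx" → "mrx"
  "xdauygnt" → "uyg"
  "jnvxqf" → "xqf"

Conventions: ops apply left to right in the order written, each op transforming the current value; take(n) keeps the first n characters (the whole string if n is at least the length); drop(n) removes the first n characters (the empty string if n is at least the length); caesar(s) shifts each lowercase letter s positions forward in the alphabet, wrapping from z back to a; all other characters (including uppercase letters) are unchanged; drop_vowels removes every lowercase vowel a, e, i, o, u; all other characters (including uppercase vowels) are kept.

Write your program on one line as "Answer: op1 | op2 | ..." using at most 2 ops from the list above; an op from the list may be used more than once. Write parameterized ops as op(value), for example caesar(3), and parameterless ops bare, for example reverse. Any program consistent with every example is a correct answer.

drop(3) | take(3)

Check, running the answer program on each example:
  "bvdgqq" -> "gqq" -> "gqq"
  "gxgtjtkuggck" -> "tjtkuggck" -> "tjt"
  "vmkcfth" -> "cfth" -> "cft"
  "fabmrx" -> "mrx" -> "mrx"
  "xdauygnt" -> "uygnt" -> "uyg"
  "jnvxqf" -> "xqf" -> "xqf"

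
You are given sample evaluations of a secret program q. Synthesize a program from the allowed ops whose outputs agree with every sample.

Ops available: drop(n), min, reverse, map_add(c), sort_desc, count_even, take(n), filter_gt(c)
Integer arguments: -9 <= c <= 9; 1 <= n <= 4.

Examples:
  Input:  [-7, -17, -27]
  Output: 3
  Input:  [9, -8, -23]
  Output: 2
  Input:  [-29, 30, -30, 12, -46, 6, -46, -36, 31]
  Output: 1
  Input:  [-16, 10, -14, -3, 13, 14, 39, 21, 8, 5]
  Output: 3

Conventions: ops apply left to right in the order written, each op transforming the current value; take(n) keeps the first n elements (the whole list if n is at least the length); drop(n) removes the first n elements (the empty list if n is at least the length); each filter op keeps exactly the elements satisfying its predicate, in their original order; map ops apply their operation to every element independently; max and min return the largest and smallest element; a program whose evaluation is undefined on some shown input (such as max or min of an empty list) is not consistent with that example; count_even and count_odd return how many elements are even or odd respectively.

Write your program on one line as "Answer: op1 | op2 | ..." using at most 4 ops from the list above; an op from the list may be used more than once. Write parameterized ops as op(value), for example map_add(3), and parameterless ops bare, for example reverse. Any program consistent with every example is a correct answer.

map_add(-9) | reverse | take(4) | count_even

Check, running the answer program on each example:
  [-7, -17, -27] -> [-16, -26, -36] -> [-36, -26, -16] -> [-36, -26, -16] -> 3
  [9, -8, -23] -> [0, -17, -32] -> [-32, -17, 0] -> [-32, -17, 0] -> 2
  [-29, 30, -30, 12, -46, 6, -46, -36, 31] -> [-38, 21, -39, 3, -55, -3, -55, -45, 22] -> [22, -45, -55, -3, -55, 3, -39, 21, -38] -> [22, -45, -55, -3] -> 1
  [-16, 10, -14, -3, 13, 14, 39, 21, 8, 5] -> [-25, 1, -23, -12, 4, 5, 30, 12, -1, -4] -> [-4, -1, 12, 30, 5, 4, -12, -23, 1, -25] -> [-4, -1, 12, 30] -> 3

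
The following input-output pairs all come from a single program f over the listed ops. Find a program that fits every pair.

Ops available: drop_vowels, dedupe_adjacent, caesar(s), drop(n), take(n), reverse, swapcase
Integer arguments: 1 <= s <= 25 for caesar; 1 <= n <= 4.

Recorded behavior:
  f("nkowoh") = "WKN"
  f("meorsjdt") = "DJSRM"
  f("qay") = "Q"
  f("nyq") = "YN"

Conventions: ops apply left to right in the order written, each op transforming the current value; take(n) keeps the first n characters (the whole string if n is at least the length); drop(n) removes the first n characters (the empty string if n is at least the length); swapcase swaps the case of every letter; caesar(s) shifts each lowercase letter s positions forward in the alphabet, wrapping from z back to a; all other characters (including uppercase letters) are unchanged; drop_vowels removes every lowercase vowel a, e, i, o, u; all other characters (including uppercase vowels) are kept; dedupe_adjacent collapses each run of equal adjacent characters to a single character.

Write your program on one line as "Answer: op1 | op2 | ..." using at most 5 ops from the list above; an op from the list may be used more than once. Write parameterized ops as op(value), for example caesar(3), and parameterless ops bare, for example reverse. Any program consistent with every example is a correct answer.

drop_vowels | reverse | swapcase | drop(1)

Check, running the answer program on each example:
  "nkowoh" -> "nkwh" -> "hwkn" -> "HWKN" -> "WKN"
  "meorsjdt" -> "mrsjdt" -> "tdjsrm" -> "TDJSRM" -> "DJSRM"
  "qay" -> "qy" -> "yq" -> "YQ" -> "Q"
  "nyq" -> "nyq" -> "qyn" -> "QYN" -> "YN"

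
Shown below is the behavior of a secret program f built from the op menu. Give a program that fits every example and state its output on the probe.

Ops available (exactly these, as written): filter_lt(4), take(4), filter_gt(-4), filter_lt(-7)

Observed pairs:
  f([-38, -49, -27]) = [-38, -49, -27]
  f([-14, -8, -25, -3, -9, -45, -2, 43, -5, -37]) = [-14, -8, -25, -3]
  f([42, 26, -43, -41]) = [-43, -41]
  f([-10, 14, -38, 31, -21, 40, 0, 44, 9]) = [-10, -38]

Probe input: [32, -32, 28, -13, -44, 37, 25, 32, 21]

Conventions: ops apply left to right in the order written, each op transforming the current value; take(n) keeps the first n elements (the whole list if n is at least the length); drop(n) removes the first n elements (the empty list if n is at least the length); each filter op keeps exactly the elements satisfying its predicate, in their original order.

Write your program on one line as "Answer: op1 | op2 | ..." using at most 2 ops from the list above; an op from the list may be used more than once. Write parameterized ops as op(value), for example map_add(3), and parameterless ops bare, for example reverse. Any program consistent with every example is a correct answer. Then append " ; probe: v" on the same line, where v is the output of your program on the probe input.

take(4) | filter_lt(4) ; probe: [-32, -13]

Check, running the answer program on each example:
  [-38, -49, -27] -> [-38, -49, -27] -> [-38, -49, -27]
  [-14, -8, -25, -3, -9, -45, -2, 43, -5, -37] -> [-14, -8, -25, -3] -> [-14, -8, -25, -3]
  [42, 26, -43, -41] -> [42, 26, -43, -41] -> [-43, -41]
  [-10, 14, -38, 31, -21, 40, 0, 44, 9] -> [-10, 14, -38, 31] -> [-10, -38]
  probe: [32, -32, 28, -13, -44, 37, 25, 32, 21] -> [32, -32, 28, -13] -> [-32, -13]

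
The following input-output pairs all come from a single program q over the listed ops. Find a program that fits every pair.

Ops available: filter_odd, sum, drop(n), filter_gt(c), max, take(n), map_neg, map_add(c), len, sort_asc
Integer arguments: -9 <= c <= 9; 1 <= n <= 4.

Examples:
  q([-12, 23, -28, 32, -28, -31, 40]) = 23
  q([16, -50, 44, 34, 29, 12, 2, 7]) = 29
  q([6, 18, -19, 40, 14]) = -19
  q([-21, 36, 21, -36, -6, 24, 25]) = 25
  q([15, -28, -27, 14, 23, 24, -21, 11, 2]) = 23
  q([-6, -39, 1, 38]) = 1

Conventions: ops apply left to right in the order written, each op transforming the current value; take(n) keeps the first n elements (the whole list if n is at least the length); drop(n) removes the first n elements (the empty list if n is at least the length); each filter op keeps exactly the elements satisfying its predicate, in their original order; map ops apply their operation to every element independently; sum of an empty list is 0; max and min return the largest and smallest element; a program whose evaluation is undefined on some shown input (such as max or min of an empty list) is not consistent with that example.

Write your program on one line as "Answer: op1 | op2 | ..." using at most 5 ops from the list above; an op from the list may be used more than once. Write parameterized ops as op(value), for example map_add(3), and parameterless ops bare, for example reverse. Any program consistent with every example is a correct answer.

map_neg | filter_odd | sort_asc | map_neg | max

Check, running the answer program on each example:
  [-12, 23, -28, 32, -28, -31, 40] -> [12, -23, 28, -32, 28, 31, -40] -> [-23, 31] -> [-23, 31] -> [23, -31] -> 23
  [16, -50, 44, 34, 29, 12, 2, 7] -> [-16, 50, -44, -34, -29, -12, -2, -7] -> [-29, -7] -> [-29, -7] -> [29, 7] -> 29
  [6, 18, -19, 40, 14] -> [-6, -18, 19, -40, -14] -> [19] -> [19] -> [-19] -> -19
  [-21, 36, 21, -36, -6, 24, 25] -> [21, -36, -21, 36, 6, -24, -25] -> [21, -21, -25] -> [-25, -21, 21] -> [25, 21, -21] -> 25
  [15, -28, -27, 14, 23, 24, -21, 11, 2] -> [-15, 28, 27, -14, -23, -24, 21, -11, -2] -> [-15, 27, -23, 21, -11] -> [-23, -15, -11, 21, 27] -> [23, 15, 11, -21, -27] -> 23
  [-6, -39, 1, 38] -> [6, 39, -1, -38] -> [39, -1] -> [-1, 39] -> [1, -39] -> 1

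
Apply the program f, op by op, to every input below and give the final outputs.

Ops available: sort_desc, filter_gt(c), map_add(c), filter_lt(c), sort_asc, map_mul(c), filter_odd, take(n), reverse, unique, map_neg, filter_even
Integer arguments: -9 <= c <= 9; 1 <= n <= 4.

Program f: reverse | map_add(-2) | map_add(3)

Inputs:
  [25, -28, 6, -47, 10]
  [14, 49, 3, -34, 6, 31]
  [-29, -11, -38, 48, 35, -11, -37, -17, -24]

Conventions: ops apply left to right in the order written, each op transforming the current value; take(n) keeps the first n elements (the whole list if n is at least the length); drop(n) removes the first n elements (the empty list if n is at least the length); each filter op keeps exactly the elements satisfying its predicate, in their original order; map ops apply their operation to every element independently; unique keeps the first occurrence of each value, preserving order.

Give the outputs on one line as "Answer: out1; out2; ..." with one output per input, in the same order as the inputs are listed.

Execution, op by op:
  [25, -28, 6, -47, 10] -> [10, -47, 6, -28, 25] -> [8, -49, 4, -30, 23] -> [11, -46, 7, -27, 26]
  [14, 49, 3, -34, 6, 31] -> [31, 6, -34, 3, 49, 14] -> [29, 4, -36, 1, 47, 12] -> [32, 7, -33, 4, 50, 15]
  [-29, -11, -38, 48, 35, -11, -37, -17, -24] -> [-24, -17, -37, -11, 35, 48, -38, -11, -29] -> [-26, -19, -39, -13, 33, 46, -40, -13, -31] -> [-23, -16, -36, -10, 36, 49, -37, -10, -28]

[11, -46, 7, -27, 26]; [32, 7, -33, 4, 50, 15]; [-23, -16, -36, -10, 36, 49, -37, -10, -28]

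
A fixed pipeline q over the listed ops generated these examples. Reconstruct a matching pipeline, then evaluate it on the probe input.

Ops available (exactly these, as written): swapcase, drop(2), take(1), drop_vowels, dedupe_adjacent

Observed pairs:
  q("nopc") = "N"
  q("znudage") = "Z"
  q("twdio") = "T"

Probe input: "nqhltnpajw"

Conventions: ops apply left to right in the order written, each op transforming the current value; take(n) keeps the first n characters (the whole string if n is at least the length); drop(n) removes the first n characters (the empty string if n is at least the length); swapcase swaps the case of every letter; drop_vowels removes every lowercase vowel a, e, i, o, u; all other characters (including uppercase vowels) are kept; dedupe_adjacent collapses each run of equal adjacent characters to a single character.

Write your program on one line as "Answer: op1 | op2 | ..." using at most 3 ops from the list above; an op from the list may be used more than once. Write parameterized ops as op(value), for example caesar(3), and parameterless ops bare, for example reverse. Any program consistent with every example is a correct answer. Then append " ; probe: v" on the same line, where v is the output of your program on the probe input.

drop_vowels | swapcase | take(1) ; probe: "N"

Check, running the answer program on each example:
  "nopc" -> "npc" -> "NPC" -> "N"
  "znudage" -> "zndg" -> "ZNDG" -> "Z"
  "twdio" -> "twd" -> "TWD" -> "T"
  probe: "nqhltnpajw" -> "nqhltnpjw" -> "NQHLTNPJW" -> "N"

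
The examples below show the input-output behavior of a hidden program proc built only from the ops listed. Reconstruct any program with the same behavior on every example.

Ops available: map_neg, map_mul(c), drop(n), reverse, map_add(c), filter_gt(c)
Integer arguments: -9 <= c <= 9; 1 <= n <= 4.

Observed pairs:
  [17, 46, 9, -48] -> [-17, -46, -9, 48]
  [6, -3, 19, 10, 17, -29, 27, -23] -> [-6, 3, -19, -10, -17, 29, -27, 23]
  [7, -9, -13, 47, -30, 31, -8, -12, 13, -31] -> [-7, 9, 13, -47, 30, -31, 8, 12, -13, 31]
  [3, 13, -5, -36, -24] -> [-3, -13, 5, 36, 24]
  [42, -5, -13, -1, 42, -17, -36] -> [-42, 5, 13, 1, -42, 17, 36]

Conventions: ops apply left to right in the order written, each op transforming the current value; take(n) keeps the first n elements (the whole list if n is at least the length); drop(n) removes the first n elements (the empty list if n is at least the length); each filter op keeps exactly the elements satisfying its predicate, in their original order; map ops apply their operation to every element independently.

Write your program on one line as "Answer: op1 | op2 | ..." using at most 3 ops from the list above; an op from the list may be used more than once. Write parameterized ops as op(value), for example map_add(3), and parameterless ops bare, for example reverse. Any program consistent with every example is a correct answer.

reverse | map_mul(-1) | reverse

Check, running the answer program on each example:
  [17, 46, 9, -48] -> [-48, 9, 46, 17] -> [48, -9, -46, -17] -> [-17, -46, -9, 48]
  [6, -3, 19, 10, 17, -29, 27, -23] -> [-23, 27, -29, 17, 10, 19, -3, 6] -> [23, -27, 29, -17, -10, -19, 3, -6] -> [-6, 3, -19, -10, -17, 29, -27, 23]
  [7, -9, -13, 47, -30, 31, -8, -12, 13, -31] -> [-31, 13, -12, -8, 31, -30, 47, -13, -9, 7] -> [31, -13, 12, 8, -31, 30, -47, 13, 9, -7] -> [-7, 9, 13, -47, 30, -31, 8, 12, -13, 31]
  [3, 13, -5, -36, -24] -> [-24, -36, -5, 13, 3] -> [24, 36, 5, -13, -3] -> [-3, -13, 5, 36, 24]
  [42, -5, -13, -1, 42, -17, -36] -> [-36, -17, 42, -1, -13, -5, 42] -> [36, 17, -42, 1, 13, 5, -42] -> [-42, 5, 13, 1, -42, 17, 36]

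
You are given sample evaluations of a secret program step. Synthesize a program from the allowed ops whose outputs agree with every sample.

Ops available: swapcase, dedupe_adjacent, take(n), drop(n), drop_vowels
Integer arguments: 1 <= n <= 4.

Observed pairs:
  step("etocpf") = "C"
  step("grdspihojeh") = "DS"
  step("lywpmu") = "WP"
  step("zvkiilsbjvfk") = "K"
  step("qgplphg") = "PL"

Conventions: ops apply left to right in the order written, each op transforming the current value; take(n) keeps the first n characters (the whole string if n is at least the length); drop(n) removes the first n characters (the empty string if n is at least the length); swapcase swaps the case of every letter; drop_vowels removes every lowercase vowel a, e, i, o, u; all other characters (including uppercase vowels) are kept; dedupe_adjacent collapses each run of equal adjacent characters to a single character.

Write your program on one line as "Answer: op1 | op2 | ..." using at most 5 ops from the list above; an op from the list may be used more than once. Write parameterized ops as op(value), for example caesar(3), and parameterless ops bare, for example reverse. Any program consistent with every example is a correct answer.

drop(2) | take(2) | drop_vowels | swapcase

Check, running the answer program on each example:
  "etocpf" -> "ocpf" -> "oc" -> "c" -> "C"
  "grdspihojeh" -> "dspihojeh" -> "ds" -> "ds" -> "DS"
  "lywpmu" -> "wpmu" -> "wp" -> "wp" -> "WP"
  "zvkiilsbjvfk" -> "kiilsbjvfk" -> "ki" -> "k" -> "K"
  "qgplphg" -> "plphg" -> "pl" -> "pl" -> "PL"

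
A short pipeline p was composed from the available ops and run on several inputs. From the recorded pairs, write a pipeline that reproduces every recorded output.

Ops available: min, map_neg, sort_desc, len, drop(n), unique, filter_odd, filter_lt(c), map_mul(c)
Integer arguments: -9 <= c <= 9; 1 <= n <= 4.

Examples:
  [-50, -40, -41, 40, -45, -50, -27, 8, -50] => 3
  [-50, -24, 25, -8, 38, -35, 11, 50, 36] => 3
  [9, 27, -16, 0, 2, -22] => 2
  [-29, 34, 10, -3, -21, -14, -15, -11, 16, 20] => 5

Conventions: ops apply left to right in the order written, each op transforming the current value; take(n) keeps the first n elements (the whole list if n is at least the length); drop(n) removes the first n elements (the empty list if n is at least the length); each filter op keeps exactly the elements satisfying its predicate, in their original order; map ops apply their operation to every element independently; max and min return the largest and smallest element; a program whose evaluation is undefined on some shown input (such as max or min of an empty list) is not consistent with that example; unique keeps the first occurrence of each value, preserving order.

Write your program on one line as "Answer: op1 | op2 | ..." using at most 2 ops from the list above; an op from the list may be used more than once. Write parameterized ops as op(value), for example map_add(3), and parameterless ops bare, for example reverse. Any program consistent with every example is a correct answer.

filter_odd | len

Check, running the answer program on each example:
  [-50, -40, -41, 40, -45, -50, -27, 8, -50] -> [-41, -45, -27] -> 3
  [-50, -24, 25, -8, 38, -35, 11, 50, 36] -> [25, -35, 11] -> 3
  [9, 27, -16, 0, 2, -22] -> [9, 27] -> 2
  [-29, 34, 10, -3, -21, -14, -15, -11, 16, 20] -> [-29, -3, -21, -15, -11] -> 5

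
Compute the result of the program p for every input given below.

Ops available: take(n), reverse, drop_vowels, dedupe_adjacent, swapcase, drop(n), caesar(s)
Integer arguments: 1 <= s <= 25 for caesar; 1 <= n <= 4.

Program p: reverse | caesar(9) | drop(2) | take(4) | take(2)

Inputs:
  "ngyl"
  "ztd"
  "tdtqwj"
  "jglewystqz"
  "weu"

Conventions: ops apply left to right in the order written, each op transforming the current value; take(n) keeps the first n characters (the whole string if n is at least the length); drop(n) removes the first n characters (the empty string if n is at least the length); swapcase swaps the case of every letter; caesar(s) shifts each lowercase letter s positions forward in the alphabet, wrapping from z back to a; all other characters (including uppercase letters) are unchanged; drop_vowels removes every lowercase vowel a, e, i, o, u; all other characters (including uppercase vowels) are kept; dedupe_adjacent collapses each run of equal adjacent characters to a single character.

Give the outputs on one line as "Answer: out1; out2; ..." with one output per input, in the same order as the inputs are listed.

Execution, op by op:
  "ngyl" -> "lygn" -> "uhpw" -> "pw" -> "pw" -> "pw"
  "ztd" -> "dtz" -> "mci" -> "i" -> "i" -> "i"
  "tdtqwj" -> "jwqtdt" -> "sfzcmc" -> "zcmc" -> "zcmc" -> "zc"
  "jglewystqz" -> "zqtsywelgj" -> "izcbhfnups" -> "cbhfnups" -> "cbhf" -> "cb"
  "weu" -> "uew" -> "dnf" -> "f" -> "f" -> "f"

"pw"; "i"; "zc"; "cb"; "f"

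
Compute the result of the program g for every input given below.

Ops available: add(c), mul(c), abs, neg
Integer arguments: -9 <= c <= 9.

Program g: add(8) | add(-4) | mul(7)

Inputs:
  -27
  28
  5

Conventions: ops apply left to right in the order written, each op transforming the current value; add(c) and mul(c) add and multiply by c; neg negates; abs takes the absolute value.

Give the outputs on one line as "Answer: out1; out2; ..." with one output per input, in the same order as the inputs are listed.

-161; 224; 63

Execution, op by op:
  -27 -> -19 -> -23 -> -161
  28 -> 36 -> 32 -> 224
  5 -> 13 -> 9 -> 63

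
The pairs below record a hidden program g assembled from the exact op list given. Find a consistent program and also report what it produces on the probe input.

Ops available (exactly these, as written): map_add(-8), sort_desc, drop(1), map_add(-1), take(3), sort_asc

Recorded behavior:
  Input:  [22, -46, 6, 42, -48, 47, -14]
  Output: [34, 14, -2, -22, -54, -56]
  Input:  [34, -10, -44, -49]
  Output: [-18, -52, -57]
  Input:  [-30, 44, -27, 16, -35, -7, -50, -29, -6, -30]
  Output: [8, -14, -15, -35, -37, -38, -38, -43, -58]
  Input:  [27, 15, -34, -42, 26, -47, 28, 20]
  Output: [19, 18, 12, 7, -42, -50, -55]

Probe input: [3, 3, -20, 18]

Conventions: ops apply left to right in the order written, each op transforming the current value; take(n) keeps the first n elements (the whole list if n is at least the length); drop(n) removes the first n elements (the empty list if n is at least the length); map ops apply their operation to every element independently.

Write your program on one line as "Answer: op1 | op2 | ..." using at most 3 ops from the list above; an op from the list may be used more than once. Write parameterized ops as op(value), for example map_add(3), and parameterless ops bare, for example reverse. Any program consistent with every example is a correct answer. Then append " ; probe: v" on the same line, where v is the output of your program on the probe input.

sort_desc | drop(1) | map_add(-8) ; probe: [-5, -5, -28]

Check, running the answer program on each example:
  [22, -46, 6, 42, -48, 47, -14] -> [47, 42, 22, 6, -14, -46, -48] -> [42, 22, 6, -14, -46, -48] -> [34, 14, -2, -22, -54, -56]
  [34, -10, -44, -49] -> [34, -10, -44, -49] -> [-10, -44, -49] -> [-18, -52, -57]
  [-30, 44, -27, 16, -35, -7, -50, -29, -6, -30] -> [44, 16, -6, -7, -27, -29, -30, -30, -35, -50] -> [16, -6, -7, -27, -29, -30, -30, -35, -50] -> [8, -14, -15, -35, -37, -38, -38, -43, -58]
  [27, 15, -34, -42, 26, -47, 28, 20] -> [28, 27, 26, 20, 15, -34, -42, -47] -> [27, 26, 20, 15, -34, -42, -47] -> [19, 18, 12, 7, -42, -50, -55]
  probe: [3, 3, -20, 18] -> [18, 3, 3, -20] -> [3, 3, -20] -> [-5, -5, -28]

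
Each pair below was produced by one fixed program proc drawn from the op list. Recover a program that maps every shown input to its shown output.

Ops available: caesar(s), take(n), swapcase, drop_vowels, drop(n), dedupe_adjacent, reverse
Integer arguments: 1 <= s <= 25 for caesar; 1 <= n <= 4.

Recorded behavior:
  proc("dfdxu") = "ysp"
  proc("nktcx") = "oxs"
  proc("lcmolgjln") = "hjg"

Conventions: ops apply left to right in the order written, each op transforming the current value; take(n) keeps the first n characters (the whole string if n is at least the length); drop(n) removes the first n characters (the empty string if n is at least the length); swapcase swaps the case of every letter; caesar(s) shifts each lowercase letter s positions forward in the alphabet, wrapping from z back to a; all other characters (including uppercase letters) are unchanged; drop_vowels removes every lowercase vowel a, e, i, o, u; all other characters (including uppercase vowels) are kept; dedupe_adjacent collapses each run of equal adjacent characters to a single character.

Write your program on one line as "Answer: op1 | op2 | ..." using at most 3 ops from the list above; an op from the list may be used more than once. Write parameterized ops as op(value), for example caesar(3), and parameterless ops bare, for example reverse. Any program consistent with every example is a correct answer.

drop(2) | take(3) | caesar(21)

Check, running the answer program on each example:
  "dfdxu" -> "dxu" -> "dxu" -> "ysp"
  "nktcx" -> "tcx" -> "tcx" -> "oxs"
  "lcmolgjln" -> "molgjln" -> "mol" -> "hjg"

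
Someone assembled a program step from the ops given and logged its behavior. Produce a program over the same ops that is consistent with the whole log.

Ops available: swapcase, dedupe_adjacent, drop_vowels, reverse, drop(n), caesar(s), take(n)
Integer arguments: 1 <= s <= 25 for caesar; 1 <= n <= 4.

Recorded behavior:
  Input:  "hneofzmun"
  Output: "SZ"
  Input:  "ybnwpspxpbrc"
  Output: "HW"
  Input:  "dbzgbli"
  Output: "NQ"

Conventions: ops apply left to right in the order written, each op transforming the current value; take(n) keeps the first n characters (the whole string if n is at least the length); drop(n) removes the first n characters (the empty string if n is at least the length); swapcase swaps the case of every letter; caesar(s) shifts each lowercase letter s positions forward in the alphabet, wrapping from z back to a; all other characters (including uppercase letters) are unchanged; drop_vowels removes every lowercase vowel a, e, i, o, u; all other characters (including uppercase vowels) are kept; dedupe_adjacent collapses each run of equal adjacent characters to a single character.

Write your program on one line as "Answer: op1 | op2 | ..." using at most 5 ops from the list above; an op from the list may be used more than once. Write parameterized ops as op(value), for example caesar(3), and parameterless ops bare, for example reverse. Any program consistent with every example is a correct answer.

caesar(5) | swapcase | reverse | take(2)

Check, running the answer program on each example:
  "hneofzmun" -> "msjtkerzs" -> "MSJTKERZS" -> "SZREKTJSM" -> "SZ"
  "ybnwpspxpbrc" -> "dgsbuxucugwh" -> "DGSBUXUCUGWH" -> "HWGUCUXUBSGD" -> "HW"
  "dbzgbli" -> "igelgqn" -> "IGELGQN" -> "NQGLEGI" -> "NQ"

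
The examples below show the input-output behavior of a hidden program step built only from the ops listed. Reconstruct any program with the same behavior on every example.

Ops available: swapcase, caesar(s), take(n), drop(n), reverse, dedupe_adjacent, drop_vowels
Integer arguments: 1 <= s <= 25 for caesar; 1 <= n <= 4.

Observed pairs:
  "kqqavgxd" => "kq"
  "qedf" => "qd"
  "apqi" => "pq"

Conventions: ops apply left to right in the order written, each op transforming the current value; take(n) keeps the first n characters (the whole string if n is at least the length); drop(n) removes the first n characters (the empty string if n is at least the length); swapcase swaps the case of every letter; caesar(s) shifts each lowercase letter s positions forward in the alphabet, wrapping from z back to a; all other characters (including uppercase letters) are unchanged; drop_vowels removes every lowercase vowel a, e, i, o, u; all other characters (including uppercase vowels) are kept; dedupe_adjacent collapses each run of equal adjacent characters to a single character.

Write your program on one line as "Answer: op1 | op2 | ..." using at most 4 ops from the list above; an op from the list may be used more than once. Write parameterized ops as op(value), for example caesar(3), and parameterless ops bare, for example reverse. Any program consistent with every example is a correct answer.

drop_vowels | take(4) | take(3) | take(2)

Check, running the answer program on each example:
  "kqqavgxd" -> "kqqvgxd" -> "kqqv" -> "kqq" -> "kq"
  "qedf" -> "qdf" -> "qdf" -> "qdf" -> "qd"
  "apqi" -> "pq" -> "pq" -> "pq" -> "pq"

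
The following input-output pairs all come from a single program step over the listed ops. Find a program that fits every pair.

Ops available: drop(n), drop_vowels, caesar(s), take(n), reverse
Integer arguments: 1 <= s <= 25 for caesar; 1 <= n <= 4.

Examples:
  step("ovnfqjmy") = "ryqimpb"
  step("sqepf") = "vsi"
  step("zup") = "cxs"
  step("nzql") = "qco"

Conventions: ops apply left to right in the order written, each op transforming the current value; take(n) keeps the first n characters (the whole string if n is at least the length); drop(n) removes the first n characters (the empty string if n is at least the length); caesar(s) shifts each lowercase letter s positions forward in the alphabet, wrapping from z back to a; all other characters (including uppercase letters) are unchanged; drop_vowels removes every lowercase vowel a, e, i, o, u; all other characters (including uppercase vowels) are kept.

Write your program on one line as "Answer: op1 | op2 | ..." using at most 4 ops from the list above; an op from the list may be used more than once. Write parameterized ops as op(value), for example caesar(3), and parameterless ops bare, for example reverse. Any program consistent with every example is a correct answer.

caesar(4) | drop_vowels | caesar(25)

Check, running the answer program on each example:
  "ovnfqjmy" -> "szrjunqc" -> "szrjnqc" -> "ryqimpb"
  "sqepf" -> "wuitj" -> "wtj" -> "vsi"
  "zup" -> "dyt" -> "dyt" -> "cxs"
  "nzql" -> "rdup" -> "rdp" -> "qco"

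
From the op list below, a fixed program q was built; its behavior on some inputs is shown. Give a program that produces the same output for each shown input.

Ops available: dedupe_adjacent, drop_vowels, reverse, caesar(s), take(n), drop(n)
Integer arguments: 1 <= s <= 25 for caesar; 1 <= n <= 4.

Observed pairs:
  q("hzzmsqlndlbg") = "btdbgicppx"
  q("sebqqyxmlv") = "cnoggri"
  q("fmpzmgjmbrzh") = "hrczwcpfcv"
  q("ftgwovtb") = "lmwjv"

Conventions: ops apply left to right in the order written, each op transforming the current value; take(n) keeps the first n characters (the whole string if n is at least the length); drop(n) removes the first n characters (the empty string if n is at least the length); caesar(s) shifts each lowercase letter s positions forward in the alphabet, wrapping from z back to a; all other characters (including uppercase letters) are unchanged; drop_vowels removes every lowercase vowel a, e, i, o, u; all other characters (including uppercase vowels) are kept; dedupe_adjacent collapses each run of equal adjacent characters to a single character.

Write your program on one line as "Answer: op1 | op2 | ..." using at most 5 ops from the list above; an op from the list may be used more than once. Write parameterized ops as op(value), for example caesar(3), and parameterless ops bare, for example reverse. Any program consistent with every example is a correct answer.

reverse | drop_vowels | caesar(16) | drop(2)

Check, running the answer program on each example:
  "hzzmsqlndlbg" -> "gbldnlqsmzzh" -> "gbldnlqsmzzh" -> "wrbtdbgicppx" -> "btdbgicppx"
  "sebqqyxmlv" -> "vlmxyqqbes" -> "vlmxyqqbs" -> "lbcnoggri" -> "cnoggri"
  "fmpzmgjmbrzh" -> "hzrbmjgmzpmf" -> "hzrbmjgmzpmf" -> "xphrczwcpfcv" -> "hrczwcpfcv"
  "ftgwovtb" -> "btvowgtf" -> "btvwgtf" -> "rjlmwjv" -> "lmwjv"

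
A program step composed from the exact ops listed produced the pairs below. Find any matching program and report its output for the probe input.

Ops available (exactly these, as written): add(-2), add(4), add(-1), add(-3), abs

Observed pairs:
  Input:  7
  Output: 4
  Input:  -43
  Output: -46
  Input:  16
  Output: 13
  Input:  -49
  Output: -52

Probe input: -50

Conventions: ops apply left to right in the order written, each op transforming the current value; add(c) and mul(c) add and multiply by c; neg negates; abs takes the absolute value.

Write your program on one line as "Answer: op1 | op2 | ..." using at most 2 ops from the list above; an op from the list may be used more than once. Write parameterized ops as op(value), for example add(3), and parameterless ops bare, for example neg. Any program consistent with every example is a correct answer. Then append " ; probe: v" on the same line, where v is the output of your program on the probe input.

add(-2) | add(-1) ; probe: -53

Check, running the answer program on each example:
  7 -> 5 -> 4
  -43 -> -45 -> -46
  16 -> 14 -> 13
  -49 -> -51 -> -52
  probe: -50 -> -52 -> -53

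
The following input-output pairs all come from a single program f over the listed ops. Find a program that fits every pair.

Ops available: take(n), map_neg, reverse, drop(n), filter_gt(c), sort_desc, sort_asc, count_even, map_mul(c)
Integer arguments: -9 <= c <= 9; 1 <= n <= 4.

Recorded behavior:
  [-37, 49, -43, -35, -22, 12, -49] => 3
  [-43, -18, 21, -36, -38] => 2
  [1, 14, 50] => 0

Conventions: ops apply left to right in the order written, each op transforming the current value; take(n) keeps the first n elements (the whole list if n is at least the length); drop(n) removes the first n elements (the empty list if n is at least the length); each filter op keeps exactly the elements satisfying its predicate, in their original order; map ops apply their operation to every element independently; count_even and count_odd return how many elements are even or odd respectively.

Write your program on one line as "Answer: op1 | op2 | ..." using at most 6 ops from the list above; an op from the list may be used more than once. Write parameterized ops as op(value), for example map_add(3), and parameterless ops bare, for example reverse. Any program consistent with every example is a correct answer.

drop(3) | map_mul(-6) | take(3) | sort_desc | count_even

Check, running the answer program on each example:
  [-37, 49, -43, -35, -22, 12, -49] -> [-35, -22, 12, -49] -> [210, 132, -72, 294] -> [210, 132, -72] -> [210, 132, -72] -> 3
  [-43, -18, 21, -36, -38] -> [-36, -38] -> [216, 228] -> [216, 228] -> [228, 216] -> 2
  [1, 14, 50] -> [] -> [] -> [] -> [] -> 0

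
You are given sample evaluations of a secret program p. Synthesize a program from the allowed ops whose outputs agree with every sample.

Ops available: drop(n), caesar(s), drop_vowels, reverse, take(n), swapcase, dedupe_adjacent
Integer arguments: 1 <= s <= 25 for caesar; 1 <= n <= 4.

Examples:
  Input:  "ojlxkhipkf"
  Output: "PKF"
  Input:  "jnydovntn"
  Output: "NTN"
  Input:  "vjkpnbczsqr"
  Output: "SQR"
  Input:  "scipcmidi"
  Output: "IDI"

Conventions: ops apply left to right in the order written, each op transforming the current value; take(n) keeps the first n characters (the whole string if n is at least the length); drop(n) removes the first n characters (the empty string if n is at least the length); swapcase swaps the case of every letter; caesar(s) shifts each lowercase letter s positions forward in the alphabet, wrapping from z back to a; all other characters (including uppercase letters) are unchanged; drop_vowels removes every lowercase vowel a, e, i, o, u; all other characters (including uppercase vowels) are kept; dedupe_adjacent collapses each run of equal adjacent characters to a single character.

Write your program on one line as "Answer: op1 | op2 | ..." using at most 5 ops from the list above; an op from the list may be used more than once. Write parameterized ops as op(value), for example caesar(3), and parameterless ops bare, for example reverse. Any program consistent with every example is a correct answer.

reverse | take(3) | reverse | swapcase

Check, running the answer program on each example:
  "ojlxkhipkf" -> "fkpihkxljo" -> "fkp" -> "pkf" -> "PKF"
  "jnydovntn" -> "ntnvodynj" -> "ntn" -> "ntn" -> "NTN"
  "vjkpnbczsqr" -> "rqszcbnpkjv" -> "rqs" -> "sqr" -> "SQR"
  "scipcmidi" -> "idimcpics" -> "idi" -> "idi" -> "IDI"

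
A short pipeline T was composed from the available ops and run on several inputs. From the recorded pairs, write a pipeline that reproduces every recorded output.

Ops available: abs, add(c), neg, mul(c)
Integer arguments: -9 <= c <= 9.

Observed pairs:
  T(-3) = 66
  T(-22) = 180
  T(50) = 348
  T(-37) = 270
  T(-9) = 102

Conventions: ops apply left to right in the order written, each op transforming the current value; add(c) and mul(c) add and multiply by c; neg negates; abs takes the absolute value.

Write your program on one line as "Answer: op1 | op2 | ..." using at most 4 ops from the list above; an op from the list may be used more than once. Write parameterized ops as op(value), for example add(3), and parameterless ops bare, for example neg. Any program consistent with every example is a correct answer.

abs | add(8) | mul(6)

Check, running the answer program on each example:
  -3 -> 3 -> 11 -> 66
  -22 -> 22 -> 30 -> 180
  50 -> 50 -> 58 -> 348
  -37 -> 37 -> 45 -> 270
  -9 -> 9 -> 17 -> 102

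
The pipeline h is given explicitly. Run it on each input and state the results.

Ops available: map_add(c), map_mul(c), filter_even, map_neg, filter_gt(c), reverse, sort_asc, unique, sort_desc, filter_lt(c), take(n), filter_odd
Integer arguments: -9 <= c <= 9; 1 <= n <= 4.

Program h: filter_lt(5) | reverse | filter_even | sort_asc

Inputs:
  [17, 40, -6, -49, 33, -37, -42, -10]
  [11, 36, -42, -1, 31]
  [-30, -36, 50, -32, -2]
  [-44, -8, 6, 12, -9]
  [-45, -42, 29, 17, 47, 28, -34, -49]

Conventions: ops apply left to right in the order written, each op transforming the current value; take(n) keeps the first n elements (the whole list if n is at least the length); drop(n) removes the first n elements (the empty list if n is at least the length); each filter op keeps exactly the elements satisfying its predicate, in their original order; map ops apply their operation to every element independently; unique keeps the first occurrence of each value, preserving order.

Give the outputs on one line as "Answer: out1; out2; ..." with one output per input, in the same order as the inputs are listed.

[-42, -10, -6]; [-42]; [-36, -32, -30, -2]; [-44, -8]; [-42, -34]

Execution, op by op:
  [17, 40, -6, -49, 33, -37, -42, -10] -> [-6, -49, -37, -42, -10] -> [-10, -42, -37, -49, -6] -> [-10, -42, -6] -> [-42, -10, -6]
  [11, 36, -42, -1, 31] -> [-42, -1] -> [-1, -42] -> [-42] -> [-42]
  [-30, -36, 50, -32, -2] -> [-30, -36, -32, -2] -> [-2, -32, -36, -30] -> [-2, -32, -36, -30] -> [-36, -32, -30, -2]
  [-44, -8, 6, 12, -9] -> [-44, -8, -9] -> [-9, -8, -44] -> [-8, -44] -> [-44, -8]
  [-45, -42, 29, 17, 47, 28, -34, -49] -> [-45, -42, -34, -49] -> [-49, -34, -42, -45] -> [-34, -42] -> [-42, -34]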